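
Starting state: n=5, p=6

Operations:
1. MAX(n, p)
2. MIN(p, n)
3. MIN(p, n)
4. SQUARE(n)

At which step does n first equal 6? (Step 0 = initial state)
Step 1

Tracing n:
Initial: n = 5
After step 1: n = 6 ← first occurrence
After step 2: n = 6
After step 3: n = 6
After step 4: n = 36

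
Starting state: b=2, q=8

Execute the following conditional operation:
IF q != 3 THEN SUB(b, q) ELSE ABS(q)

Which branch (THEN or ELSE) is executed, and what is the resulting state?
Branch: THEN, Final state: b=-6, q=8

Evaluating condition: q != 3
q = 8
Condition is True, so THEN branch executes
After SUB(b, q): b=-6, q=8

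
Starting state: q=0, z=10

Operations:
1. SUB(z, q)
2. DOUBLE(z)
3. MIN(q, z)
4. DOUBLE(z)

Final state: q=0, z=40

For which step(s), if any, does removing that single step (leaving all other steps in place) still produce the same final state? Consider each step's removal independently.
Step(s) 1, 3

Testing removal of each single step:
Without step 1: final = q=0, z=40 (same)
Without step 2: final = q=0, z=20 (different)
Without step 3: final = q=0, z=40 (same)
Without step 4: final = q=0, z=20 (different)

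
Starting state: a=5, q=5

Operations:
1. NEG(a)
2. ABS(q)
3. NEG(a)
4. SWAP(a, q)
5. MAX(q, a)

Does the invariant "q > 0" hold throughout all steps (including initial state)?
Yes

The invariant holds at every step.

State at each step:
Initial: a=5, q=5
After step 1: a=-5, q=5
After step 2: a=-5, q=5
After step 3: a=5, q=5
After step 4: a=5, q=5
After step 5: a=5, q=5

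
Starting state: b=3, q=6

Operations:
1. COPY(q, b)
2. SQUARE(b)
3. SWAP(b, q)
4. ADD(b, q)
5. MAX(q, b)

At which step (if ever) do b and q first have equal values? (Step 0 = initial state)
Step 1

b and q first become equal after step 1.

Comparing values at each step:
Initial: b=3, q=6
After step 1: b=3, q=3 ← equal!
After step 2: b=9, q=3
After step 3: b=3, q=9
After step 4: b=12, q=9
After step 5: b=12, q=12 ← equal!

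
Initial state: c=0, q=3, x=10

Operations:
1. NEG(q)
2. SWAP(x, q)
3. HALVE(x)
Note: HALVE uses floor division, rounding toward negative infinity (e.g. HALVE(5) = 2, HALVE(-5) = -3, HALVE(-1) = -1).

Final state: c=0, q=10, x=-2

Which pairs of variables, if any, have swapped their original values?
None

Comparing initial and final values:
x: 10 → -2
q: 3 → 10
c: 0 → 0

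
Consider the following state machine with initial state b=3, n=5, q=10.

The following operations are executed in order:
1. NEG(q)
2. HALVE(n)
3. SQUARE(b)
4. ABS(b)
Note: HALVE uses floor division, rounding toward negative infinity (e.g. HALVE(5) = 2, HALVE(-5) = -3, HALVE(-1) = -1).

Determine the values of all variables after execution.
{b: 9, n: 2, q: -10}

Step-by-step execution:
Initial: b=3, n=5, q=10
After step 1 (NEG(q)): b=3, n=5, q=-10
After step 2 (HALVE(n)): b=3, n=2, q=-10
After step 3 (SQUARE(b)): b=9, n=2, q=-10
After step 4 (ABS(b)): b=9, n=2, q=-10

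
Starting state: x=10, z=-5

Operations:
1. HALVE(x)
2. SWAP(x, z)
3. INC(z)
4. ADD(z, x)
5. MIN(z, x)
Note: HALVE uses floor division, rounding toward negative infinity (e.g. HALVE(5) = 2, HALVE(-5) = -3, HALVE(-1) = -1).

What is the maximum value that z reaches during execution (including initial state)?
6

Values of z at each step:
Initial: z = -5
After step 1: z = -5
After step 2: z = 5
After step 3: z = 6 ← maximum
After step 4: z = 1
After step 5: z = -5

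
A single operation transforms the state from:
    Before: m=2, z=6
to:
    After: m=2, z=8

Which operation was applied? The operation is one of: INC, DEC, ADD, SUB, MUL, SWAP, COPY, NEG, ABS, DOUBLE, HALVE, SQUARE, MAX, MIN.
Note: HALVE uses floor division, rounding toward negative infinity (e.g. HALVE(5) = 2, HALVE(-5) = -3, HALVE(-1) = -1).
ADD(z, m)

Analyzing the change:
Before: m=2, z=6
After: m=2, z=8
Variable z changed from 6 to 8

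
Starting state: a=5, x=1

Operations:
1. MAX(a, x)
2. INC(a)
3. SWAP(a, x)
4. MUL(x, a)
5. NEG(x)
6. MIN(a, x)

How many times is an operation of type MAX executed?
1

Counting MAX operations:
Step 1: MAX(a, x) ← MAX
Total: 1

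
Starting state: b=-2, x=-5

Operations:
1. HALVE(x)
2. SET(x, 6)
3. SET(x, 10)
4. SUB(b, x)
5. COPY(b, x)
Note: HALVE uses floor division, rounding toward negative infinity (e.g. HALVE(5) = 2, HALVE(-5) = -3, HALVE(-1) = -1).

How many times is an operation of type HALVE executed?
1

Counting HALVE operations:
Step 1: HALVE(x) ← HALVE
Total: 1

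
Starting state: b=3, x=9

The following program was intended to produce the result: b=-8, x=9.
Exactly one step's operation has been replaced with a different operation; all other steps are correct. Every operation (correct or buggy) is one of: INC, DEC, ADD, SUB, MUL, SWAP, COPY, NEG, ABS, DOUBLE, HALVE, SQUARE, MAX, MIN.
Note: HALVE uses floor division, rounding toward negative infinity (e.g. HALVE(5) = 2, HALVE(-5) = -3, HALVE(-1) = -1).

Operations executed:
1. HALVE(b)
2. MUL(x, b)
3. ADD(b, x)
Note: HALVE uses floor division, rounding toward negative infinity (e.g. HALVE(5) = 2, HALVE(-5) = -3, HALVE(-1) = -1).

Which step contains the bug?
Step 3

Trace with buggy code:
Initial: b=3, x=9
After step 1: b=1, x=9
After step 2: b=1, x=9
After step 3: b=10, x=9
Actual final b=10, x=9 ≠ expected b=-8, x=9.
Step 3 is the only position where a single-operation replacement can produce the expected result.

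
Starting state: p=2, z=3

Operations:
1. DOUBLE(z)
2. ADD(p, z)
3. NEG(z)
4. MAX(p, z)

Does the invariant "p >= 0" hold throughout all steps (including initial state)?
Yes

The invariant holds at every step.

State at each step:
Initial: p=2, z=3
After step 1: p=2, z=6
After step 2: p=8, z=6
After step 3: p=8, z=-6
After step 4: p=8, z=-6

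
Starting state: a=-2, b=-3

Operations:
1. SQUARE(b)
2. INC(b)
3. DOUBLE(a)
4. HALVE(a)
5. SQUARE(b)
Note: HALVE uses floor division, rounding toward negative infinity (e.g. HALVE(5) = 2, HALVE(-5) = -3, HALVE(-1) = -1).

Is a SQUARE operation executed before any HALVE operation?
Yes

First SQUARE: step 1
First HALVE: step 4
Since 1 < 4, SQUARE comes first.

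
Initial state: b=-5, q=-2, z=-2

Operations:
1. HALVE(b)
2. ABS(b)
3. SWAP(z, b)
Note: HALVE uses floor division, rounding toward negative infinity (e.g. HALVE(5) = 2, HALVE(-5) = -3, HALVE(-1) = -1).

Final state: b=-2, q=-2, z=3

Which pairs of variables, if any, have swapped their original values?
None

Comparing initial and final values:
b: -5 → -2
q: -2 → -2
z: -2 → 3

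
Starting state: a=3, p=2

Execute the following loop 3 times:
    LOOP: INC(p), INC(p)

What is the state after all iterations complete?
a=3, p=8

Iteration trace:
Start: a=3, p=2
After iteration 1: a=3, p=4
After iteration 2: a=3, p=6
After iteration 3: a=3, p=8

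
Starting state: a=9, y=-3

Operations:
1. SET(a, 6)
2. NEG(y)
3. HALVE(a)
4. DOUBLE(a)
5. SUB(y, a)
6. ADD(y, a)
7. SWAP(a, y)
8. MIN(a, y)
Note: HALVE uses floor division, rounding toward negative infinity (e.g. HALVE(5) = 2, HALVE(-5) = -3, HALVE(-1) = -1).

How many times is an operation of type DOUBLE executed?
1

Counting DOUBLE operations:
Step 4: DOUBLE(a) ← DOUBLE
Total: 1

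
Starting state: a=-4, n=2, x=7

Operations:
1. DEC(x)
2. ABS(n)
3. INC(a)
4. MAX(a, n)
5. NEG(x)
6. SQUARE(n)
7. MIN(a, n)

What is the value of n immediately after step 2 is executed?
n = 2

Tracing n through execution:
Initial: n = 2
After step 1 (DEC(x)): n = 2
After step 2 (ABS(n)): n = 2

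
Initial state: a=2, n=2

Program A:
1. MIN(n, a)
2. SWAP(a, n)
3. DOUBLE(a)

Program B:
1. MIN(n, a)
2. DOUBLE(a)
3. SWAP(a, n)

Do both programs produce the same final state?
No

Program A final state: a=4, n=2
Program B final state: a=2, n=4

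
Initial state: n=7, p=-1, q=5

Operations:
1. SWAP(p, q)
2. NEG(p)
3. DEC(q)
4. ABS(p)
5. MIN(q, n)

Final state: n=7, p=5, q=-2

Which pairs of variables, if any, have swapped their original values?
None

Comparing initial and final values:
q: 5 → -2
n: 7 → 7
p: -1 → 5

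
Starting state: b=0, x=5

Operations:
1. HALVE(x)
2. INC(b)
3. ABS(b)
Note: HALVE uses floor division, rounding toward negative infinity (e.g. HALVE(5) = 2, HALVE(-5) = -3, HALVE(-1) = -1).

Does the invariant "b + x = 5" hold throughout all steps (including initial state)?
No, violated after step 1

The invariant is violated after step 1.

State at each step:
Initial: b=0, x=5
After step 1: b=0, x=2
After step 2: b=1, x=2
After step 3: b=1, x=2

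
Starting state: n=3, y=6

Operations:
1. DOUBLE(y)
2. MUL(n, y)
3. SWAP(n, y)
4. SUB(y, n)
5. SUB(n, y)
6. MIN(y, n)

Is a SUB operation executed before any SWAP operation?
No

First SUB: step 4
First SWAP: step 3
Since 4 > 3, SWAP comes first.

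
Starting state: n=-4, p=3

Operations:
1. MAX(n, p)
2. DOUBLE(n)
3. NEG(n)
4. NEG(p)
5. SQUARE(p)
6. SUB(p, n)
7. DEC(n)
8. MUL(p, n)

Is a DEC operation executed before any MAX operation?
No

First DEC: step 7
First MAX: step 1
Since 7 > 1, MAX comes first.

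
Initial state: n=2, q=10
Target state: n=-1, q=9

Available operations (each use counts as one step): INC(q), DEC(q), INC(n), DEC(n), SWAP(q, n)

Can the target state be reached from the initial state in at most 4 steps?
Yes

Path (4 steps): DEC(q) → DEC(n) → DEC(n) → DEC(n)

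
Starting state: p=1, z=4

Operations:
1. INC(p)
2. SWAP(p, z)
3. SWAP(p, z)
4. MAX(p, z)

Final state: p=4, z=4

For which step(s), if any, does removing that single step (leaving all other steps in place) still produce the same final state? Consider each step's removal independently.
Step(s) 1

Testing removal of each single step:
Without step 1: final = p=4, z=4 (same)
Without step 2: final = p=4, z=2 (different)
Without step 3: final = p=4, z=2 (different)
Without step 4: final = p=2, z=4 (different)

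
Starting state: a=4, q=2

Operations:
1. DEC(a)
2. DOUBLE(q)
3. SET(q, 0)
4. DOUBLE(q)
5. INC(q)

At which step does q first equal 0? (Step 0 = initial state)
Step 3

Tracing q:
Initial: q = 2
After step 1: q = 2
After step 2: q = 4
After step 3: q = 0 ← first occurrence
After step 4: q = 0
After step 5: q = 1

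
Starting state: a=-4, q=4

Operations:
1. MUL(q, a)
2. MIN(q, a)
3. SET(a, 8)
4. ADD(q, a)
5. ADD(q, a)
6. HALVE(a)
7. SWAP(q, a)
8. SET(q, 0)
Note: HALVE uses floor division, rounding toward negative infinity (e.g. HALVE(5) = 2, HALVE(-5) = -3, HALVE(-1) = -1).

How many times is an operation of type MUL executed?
1

Counting MUL operations:
Step 1: MUL(q, a) ← MUL
Total: 1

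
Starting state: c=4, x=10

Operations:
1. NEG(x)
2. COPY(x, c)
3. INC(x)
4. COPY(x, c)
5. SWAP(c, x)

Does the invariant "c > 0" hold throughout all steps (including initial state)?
Yes

The invariant holds at every step.

State at each step:
Initial: c=4, x=10
After step 1: c=4, x=-10
After step 2: c=4, x=4
After step 3: c=4, x=5
After step 4: c=4, x=4
After step 5: c=4, x=4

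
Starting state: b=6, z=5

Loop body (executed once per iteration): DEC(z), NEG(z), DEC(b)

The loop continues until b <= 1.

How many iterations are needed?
5

Tracing iterations:
Initial: b=6, z=5
After iteration 1: b=5, z=-4
After iteration 2: b=4, z=5
After iteration 3: b=3, z=-4
After iteration 4: b=2, z=5
After iteration 5: b=1, z=-4
b <= 1 now holds, so the loop exits after 5 iterations.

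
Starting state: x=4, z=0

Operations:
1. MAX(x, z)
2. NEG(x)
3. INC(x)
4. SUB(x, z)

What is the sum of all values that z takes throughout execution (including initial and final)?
0

Values of z at each step:
Initial: z = 0
After step 1: z = 0
After step 2: z = 0
After step 3: z = 0
After step 4: z = 0
Sum = 0 + 0 + 0 + 0 + 0 = 0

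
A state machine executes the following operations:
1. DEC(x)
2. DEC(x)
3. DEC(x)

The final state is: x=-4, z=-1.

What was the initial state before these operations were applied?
x=-1, z=-1

Working backwards:
Final state: x=-4, z=-1
Before step 3 (DEC(x)): x=-3, z=-1
Before step 2 (DEC(x)): x=-2, z=-1
Before step 1 (DEC(x)): x=-1, z=-1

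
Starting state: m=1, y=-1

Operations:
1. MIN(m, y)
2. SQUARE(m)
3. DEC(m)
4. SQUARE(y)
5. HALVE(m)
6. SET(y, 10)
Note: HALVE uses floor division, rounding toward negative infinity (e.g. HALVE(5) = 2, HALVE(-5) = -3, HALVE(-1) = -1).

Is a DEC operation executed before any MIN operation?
No

First DEC: step 3
First MIN: step 1
Since 3 > 1, MIN comes first.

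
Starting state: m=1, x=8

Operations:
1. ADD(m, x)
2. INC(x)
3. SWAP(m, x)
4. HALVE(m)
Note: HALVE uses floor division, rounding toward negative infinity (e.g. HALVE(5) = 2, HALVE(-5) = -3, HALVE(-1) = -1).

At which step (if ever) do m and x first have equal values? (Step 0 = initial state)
Step 2

m and x first become equal after step 2.

Comparing values at each step:
Initial: m=1, x=8
After step 1: m=9, x=8
After step 2: m=9, x=9 ← equal!
After step 3: m=9, x=9 ← equal!
After step 4: m=4, x=9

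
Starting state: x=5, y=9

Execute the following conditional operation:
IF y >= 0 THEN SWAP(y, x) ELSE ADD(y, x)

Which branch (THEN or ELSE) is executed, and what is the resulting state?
Branch: THEN, Final state: x=9, y=5

Evaluating condition: y >= 0
y = 9
Condition is True, so THEN branch executes
After SWAP(y, x): x=9, y=5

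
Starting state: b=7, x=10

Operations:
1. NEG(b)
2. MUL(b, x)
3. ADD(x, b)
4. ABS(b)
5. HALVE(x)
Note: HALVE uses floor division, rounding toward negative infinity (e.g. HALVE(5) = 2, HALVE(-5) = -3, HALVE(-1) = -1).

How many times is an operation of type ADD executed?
1

Counting ADD operations:
Step 3: ADD(x, b) ← ADD
Total: 1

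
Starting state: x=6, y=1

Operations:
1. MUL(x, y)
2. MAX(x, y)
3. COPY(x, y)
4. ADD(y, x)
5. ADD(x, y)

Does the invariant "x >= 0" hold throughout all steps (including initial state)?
Yes

The invariant holds at every step.

State at each step:
Initial: x=6, y=1
After step 1: x=6, y=1
After step 2: x=6, y=1
After step 3: x=1, y=1
After step 4: x=1, y=2
After step 5: x=3, y=2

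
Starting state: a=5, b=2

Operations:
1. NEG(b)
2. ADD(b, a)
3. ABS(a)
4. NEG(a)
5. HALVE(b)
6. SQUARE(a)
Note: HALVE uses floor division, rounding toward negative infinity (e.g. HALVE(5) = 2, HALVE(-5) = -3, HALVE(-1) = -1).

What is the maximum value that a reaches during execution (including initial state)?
25

Values of a at each step:
Initial: a = 5
After step 1: a = 5
After step 2: a = 5
After step 3: a = 5
After step 4: a = -5
After step 5: a = -5
After step 6: a = 25 ← maximum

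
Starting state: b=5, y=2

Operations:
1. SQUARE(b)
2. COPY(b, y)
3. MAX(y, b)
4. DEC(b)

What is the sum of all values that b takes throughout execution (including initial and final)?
35

Values of b at each step:
Initial: b = 5
After step 1: b = 25
After step 2: b = 2
After step 3: b = 2
After step 4: b = 1
Sum = 5 + 25 + 2 + 2 + 1 = 35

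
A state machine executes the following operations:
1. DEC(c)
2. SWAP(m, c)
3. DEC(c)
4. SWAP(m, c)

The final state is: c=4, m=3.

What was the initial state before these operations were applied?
c=5, m=4

Working backwards:
Final state: c=4, m=3
Before step 4 (SWAP(m, c)): c=3, m=4
Before step 3 (DEC(c)): c=4, m=4
Before step 2 (SWAP(m, c)): c=4, m=4
Before step 1 (DEC(c)): c=5, m=4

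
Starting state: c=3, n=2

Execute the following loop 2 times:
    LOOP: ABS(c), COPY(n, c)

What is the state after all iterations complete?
c=3, n=3

Iteration trace:
Start: c=3, n=2
After iteration 1: c=3, n=3
After iteration 2: c=3, n=3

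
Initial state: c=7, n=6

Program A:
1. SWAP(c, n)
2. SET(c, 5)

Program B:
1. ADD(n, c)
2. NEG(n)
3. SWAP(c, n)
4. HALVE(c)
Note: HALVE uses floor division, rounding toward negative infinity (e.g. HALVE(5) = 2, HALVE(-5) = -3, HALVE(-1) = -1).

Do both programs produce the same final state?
No

Program A final state: c=5, n=7
Program B final state: c=-7, n=7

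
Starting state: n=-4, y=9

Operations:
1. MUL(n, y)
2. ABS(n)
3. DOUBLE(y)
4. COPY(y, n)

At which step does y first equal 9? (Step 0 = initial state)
Step 0

Tracing y:
Initial: y = 9 ← first occurrence
After step 1: y = 9
After step 2: y = 9
After step 3: y = 18
After step 4: y = 36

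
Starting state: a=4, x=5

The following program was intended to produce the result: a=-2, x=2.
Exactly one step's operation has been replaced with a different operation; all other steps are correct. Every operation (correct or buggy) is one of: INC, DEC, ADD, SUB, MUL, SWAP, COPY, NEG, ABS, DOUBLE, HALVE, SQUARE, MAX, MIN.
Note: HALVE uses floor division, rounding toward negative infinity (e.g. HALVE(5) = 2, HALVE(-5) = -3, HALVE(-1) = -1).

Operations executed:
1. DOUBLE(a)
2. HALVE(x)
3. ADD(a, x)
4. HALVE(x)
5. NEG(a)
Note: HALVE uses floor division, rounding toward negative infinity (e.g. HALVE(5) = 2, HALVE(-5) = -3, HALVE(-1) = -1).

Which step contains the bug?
Step 4

Trace with buggy code:
Initial: a=4, x=5
After step 1: a=8, x=5
After step 2: a=8, x=2
After step 3: a=10, x=2
After step 4: a=10, x=1
After step 5: a=-10, x=1
Actual final a=-10, x=1 ≠ expected a=-2, x=2.
Step 4 is the only position where a single-operation replacement can produce the expected result.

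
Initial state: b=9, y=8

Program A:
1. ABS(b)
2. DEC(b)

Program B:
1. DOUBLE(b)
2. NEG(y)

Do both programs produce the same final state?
No

Program A final state: b=8, y=8
Program B final state: b=18, y=-8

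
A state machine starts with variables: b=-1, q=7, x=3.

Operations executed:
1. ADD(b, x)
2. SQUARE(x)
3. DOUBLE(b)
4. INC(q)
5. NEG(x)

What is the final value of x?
x = -9

Tracing execution:
Step 1: ADD(b, x) → x = 3
Step 2: SQUARE(x) → x = 9
Step 3: DOUBLE(b) → x = 9
Step 4: INC(q) → x = 9
Step 5: NEG(x) → x = -9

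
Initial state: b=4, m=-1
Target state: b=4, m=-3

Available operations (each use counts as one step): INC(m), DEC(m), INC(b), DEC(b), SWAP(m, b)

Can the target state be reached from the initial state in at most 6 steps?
Yes

Path (2 steps): DEC(m) → DEC(m)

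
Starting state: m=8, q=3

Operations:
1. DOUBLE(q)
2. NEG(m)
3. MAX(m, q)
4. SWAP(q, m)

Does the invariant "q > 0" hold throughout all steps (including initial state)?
Yes

The invariant holds at every step.

State at each step:
Initial: m=8, q=3
After step 1: m=8, q=6
After step 2: m=-8, q=6
After step 3: m=6, q=6
After step 4: m=6, q=6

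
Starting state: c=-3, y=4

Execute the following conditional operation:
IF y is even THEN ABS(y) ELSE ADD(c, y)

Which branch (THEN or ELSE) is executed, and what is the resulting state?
Branch: THEN, Final state: c=-3, y=4

Evaluating condition: y is even
Condition is True, so THEN branch executes
After ABS(y): c=-3, y=4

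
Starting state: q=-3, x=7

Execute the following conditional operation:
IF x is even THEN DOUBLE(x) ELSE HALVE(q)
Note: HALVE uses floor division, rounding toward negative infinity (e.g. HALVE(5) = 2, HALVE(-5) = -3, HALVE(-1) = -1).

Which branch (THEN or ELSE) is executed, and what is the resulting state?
Branch: ELSE, Final state: q=-2, x=7

Evaluating condition: x is even
Condition is False, so ELSE branch executes
After HALVE(q): q=-2, x=7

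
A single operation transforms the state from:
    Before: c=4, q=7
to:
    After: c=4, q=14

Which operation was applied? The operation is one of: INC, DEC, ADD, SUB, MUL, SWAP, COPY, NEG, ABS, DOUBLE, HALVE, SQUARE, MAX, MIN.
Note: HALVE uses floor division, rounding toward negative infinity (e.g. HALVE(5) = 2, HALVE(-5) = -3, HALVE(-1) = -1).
DOUBLE(q)

Analyzing the change:
Before: c=4, q=7
After: c=4, q=14
Variable q changed from 7 to 14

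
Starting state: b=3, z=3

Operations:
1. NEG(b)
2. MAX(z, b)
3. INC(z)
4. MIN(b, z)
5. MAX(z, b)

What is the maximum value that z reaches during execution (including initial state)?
4

Values of z at each step:
Initial: z = 3
After step 1: z = 3
After step 2: z = 3
After step 3: z = 4 ← maximum
After step 4: z = 4
After step 5: z = 4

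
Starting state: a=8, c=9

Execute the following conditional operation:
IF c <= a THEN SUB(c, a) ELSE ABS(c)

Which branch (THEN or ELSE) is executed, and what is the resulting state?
Branch: ELSE, Final state: a=8, c=9

Evaluating condition: c <= a
c = 9, a = 8
Condition is False, so ELSE branch executes
After ABS(c): a=8, c=9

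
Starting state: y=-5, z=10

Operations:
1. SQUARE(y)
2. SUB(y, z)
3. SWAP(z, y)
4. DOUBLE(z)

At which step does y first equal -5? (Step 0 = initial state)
Step 0

Tracing y:
Initial: y = -5 ← first occurrence
After step 1: y = 25
After step 2: y = 15
After step 3: y = 10
After step 4: y = 10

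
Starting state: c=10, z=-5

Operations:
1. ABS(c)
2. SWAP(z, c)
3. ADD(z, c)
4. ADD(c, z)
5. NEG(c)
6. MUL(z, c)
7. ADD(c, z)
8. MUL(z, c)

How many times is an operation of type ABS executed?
1

Counting ABS operations:
Step 1: ABS(c) ← ABS
Total: 1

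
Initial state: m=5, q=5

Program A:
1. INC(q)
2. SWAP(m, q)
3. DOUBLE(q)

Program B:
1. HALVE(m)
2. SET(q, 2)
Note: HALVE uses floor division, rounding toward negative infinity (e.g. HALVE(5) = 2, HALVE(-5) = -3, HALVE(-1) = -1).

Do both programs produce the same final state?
No

Program A final state: m=6, q=10
Program B final state: m=2, q=2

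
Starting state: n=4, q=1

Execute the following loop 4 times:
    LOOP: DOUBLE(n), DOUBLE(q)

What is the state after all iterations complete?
n=64, q=16

Iteration trace:
Start: n=4, q=1
After iteration 1: n=8, q=2
After iteration 2: n=16, q=4
After iteration 3: n=32, q=8
After iteration 4: n=64, q=16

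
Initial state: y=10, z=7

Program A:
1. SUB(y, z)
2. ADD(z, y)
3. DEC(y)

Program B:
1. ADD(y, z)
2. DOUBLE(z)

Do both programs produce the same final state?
No

Program A final state: y=2, z=10
Program B final state: y=17, z=14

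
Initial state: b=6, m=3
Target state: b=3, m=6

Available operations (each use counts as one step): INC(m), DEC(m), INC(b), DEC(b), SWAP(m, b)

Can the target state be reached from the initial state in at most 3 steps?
Yes

Path (1 step): SWAP(m, b)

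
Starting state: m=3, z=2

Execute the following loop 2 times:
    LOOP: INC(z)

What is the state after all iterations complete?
m=3, z=4

Iteration trace:
Start: m=3, z=2
After iteration 1: m=3, z=3
After iteration 2: m=3, z=4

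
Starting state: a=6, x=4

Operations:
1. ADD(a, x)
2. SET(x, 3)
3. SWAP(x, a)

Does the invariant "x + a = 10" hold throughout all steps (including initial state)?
No, violated after step 1

The invariant is violated after step 1.

State at each step:
Initial: a=6, x=4
After step 1: a=10, x=4
After step 2: a=10, x=3
After step 3: a=3, x=10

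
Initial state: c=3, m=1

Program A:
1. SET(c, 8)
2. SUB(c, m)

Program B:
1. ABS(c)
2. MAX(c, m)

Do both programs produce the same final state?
No

Program A final state: c=7, m=1
Program B final state: c=3, m=1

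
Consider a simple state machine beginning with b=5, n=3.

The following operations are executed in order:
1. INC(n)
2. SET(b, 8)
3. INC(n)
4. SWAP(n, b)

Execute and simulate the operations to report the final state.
{b: 5, n: 8}

Step-by-step execution:
Initial: b=5, n=3
After step 1 (INC(n)): b=5, n=4
After step 2 (SET(b, 8)): b=8, n=4
After step 3 (INC(n)): b=8, n=5
After step 4 (SWAP(n, b)): b=5, n=8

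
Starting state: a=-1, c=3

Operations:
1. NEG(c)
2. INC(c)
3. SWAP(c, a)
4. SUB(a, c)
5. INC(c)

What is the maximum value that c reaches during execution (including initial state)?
3

Values of c at each step:
Initial: c = 3 ← maximum
After step 1: c = -3
After step 2: c = -2
After step 3: c = -1
After step 4: c = -1
After step 5: c = 0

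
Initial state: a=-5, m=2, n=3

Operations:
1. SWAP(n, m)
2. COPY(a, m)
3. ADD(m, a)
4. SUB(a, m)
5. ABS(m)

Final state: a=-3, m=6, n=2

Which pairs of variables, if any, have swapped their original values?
None

Comparing initial and final values:
n: 3 → 2
a: -5 → -3
m: 2 → 6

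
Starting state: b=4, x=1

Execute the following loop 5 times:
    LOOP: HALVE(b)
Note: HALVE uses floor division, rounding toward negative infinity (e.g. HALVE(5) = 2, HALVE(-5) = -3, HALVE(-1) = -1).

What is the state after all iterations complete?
b=0, x=1

Iteration trace:
Start: b=4, x=1
After iteration 1: b=2, x=1
After iteration 2: b=1, x=1
After iteration 3: b=0, x=1
After iteration 4: b=0, x=1
After iteration 5: b=0, x=1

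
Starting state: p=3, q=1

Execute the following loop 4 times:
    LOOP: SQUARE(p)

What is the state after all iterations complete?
p=43046721, q=1

Iteration trace:
Start: p=3, q=1
After iteration 1: p=9, q=1
After iteration 2: p=81, q=1
After iteration 3: p=6561, q=1
After iteration 4: p=43046721, q=1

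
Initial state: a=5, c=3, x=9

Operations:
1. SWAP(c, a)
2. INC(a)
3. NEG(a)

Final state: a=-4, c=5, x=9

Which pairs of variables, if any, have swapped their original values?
None

Comparing initial and final values:
a: 5 → -4
x: 9 → 9
c: 3 → 5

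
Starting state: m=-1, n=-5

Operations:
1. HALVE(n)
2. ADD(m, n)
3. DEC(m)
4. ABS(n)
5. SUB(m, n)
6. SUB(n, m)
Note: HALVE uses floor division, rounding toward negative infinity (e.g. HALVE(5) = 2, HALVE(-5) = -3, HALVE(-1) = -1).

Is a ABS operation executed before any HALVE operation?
No

First ABS: step 4
First HALVE: step 1
Since 4 > 1, HALVE comes first.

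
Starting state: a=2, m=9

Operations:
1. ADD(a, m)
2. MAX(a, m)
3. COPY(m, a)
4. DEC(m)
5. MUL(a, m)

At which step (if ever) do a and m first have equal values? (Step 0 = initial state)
Step 3

a and m first become equal after step 3.

Comparing values at each step:
Initial: a=2, m=9
After step 1: a=11, m=9
After step 2: a=11, m=9
After step 3: a=11, m=11 ← equal!
After step 4: a=11, m=10
After step 5: a=110, m=10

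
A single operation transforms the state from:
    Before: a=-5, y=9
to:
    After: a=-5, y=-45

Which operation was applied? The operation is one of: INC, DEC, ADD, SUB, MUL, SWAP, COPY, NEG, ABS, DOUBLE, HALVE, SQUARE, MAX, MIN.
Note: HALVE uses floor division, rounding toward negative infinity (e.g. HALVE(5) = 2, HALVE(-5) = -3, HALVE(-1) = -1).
MUL(y, a)

Analyzing the change:
Before: a=-5, y=9
After: a=-5, y=-45
Variable y changed from 9 to -45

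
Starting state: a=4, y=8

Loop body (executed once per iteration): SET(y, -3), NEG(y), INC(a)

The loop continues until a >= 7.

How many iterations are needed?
3

Tracing iterations:
Initial: a=4, y=8
After iteration 1: a=5, y=3
After iteration 2: a=6, y=3
After iteration 3: a=7, y=3
a >= 7 now holds, so the loop exits after 3 iterations.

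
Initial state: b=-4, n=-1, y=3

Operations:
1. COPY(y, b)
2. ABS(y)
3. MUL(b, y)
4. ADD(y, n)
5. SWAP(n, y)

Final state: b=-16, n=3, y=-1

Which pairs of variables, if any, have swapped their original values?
(y, n)

Comparing initial and final values:
b: -4 → -16
y: 3 → -1
n: -1 → 3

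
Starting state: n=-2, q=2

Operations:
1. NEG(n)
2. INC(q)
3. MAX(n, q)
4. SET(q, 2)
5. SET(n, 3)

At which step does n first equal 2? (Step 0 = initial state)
Step 1

Tracing n:
Initial: n = -2
After step 1: n = 2 ← first occurrence
After step 2: n = 2
After step 3: n = 3
After step 4: n = 3
After step 5: n = 3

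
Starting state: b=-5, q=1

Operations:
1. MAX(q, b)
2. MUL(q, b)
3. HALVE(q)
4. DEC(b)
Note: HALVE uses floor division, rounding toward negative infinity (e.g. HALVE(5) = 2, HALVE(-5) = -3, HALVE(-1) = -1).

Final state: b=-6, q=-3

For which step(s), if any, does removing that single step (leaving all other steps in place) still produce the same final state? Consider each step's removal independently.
Step(s) 1

Testing removal of each single step:
Without step 1: final = b=-6, q=-3 (same)
Without step 2: final = b=-6, q=0 (different)
Without step 3: final = b=-6, q=-5 (different)
Without step 4: final = b=-5, q=-3 (different)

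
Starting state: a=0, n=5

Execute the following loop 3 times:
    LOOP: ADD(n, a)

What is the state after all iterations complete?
a=0, n=5

Iteration trace:
Start: a=0, n=5
After iteration 1: a=0, n=5
After iteration 2: a=0, n=5
After iteration 3: a=0, n=5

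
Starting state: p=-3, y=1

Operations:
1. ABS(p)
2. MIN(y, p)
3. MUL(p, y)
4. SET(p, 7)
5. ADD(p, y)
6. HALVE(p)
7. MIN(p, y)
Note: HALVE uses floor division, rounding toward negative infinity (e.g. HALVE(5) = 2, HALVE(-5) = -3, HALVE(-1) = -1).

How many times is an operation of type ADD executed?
1

Counting ADD operations:
Step 5: ADD(p, y) ← ADD
Total: 1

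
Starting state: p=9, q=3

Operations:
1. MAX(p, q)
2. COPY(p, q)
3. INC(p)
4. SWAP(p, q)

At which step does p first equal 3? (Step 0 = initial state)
Step 2

Tracing p:
Initial: p = 9
After step 1: p = 9
After step 2: p = 3 ← first occurrence
After step 3: p = 4
After step 4: p = 3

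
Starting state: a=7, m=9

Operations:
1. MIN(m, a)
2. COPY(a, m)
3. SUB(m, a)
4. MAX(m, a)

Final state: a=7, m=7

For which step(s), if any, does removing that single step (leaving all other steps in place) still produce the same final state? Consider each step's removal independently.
Step(s) 2, 3

Testing removal of each single step:
Without step 1: final = a=9, m=9 (different)
Without step 2: final = a=7, m=7 (same)
Without step 3: final = a=7, m=7 (same)
Without step 4: final = a=7, m=0 (different)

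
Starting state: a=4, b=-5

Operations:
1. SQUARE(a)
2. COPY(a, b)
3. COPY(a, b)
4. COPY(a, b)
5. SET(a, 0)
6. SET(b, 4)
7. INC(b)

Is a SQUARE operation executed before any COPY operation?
Yes

First SQUARE: step 1
First COPY: step 2
Since 1 < 2, SQUARE comes first.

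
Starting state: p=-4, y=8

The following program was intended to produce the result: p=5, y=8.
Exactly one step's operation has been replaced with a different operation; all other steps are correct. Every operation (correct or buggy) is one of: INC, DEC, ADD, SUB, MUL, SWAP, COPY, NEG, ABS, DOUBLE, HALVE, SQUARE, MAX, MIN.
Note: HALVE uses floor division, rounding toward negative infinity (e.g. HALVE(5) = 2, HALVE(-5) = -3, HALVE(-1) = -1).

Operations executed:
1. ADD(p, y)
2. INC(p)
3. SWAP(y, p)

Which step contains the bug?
Step 3

Trace with buggy code:
Initial: p=-4, y=8
After step 1: p=4, y=8
After step 2: p=5, y=8
After step 3: p=8, y=5
Actual final p=8, y=5 ≠ expected p=5, y=8.
Step 3 is the only position where a single-operation replacement can produce the expected result.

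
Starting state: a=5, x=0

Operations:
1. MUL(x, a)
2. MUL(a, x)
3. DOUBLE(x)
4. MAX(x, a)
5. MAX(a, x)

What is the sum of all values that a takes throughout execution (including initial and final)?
10

Values of a at each step:
Initial: a = 5
After step 1: a = 5
After step 2: a = 0
After step 3: a = 0
After step 4: a = 0
After step 5: a = 0
Sum = 5 + 5 + 0 + 0 + 0 + 0 = 10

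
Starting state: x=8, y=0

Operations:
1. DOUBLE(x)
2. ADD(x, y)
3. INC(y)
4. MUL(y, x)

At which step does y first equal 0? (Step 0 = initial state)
Step 0

Tracing y:
Initial: y = 0 ← first occurrence
After step 1: y = 0
After step 2: y = 0
After step 3: y = 1
After step 4: y = 16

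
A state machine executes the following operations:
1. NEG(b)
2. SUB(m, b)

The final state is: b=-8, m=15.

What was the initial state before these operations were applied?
b=8, m=7

Working backwards:
Final state: b=-8, m=15
Before step 2 (SUB(m, b)): b=-8, m=7
Before step 1 (NEG(b)): b=8, m=7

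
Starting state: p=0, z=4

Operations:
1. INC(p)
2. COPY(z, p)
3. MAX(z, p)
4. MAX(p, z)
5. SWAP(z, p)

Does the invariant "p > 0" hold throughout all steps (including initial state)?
No, violated at the initial state

The invariant is violated at the initial state (step 0).

State at each step:
Initial: p=0, z=4
After step 1: p=1, z=4
After step 2: p=1, z=1
After step 3: p=1, z=1
After step 4: p=1, z=1
After step 5: p=1, z=1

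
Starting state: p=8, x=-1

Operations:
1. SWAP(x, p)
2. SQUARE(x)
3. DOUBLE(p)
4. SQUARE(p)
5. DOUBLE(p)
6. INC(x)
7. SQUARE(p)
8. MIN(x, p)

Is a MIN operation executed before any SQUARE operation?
No

First MIN: step 8
First SQUARE: step 2
Since 8 > 2, SQUARE comes first.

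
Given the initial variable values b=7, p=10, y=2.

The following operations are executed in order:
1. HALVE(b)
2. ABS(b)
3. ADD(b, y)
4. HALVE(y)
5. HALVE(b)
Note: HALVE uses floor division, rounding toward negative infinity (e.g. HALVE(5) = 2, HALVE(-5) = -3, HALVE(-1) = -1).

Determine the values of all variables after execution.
{b: 2, p: 10, y: 1}

Step-by-step execution:
Initial: b=7, p=10, y=2
After step 1 (HALVE(b)): b=3, p=10, y=2
After step 2 (ABS(b)): b=3, p=10, y=2
After step 3 (ADD(b, y)): b=5, p=10, y=2
After step 4 (HALVE(y)): b=5, p=10, y=1
After step 5 (HALVE(b)): b=2, p=10, y=1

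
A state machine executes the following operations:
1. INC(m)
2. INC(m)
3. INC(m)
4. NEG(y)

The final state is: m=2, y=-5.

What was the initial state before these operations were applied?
m=-1, y=5

Working backwards:
Final state: m=2, y=-5
Before step 4 (NEG(y)): m=2, y=5
Before step 3 (INC(m)): m=1, y=5
Before step 2 (INC(m)): m=0, y=5
Before step 1 (INC(m)): m=-1, y=5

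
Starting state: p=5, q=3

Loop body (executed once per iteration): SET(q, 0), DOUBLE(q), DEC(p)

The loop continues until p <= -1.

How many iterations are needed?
6

Tracing iterations:
Initial: p=5, q=3
After iteration 1: p=4, q=0
After iteration 2: p=3, q=0
After iteration 3: p=2, q=0
After iteration 4: p=1, q=0
After iteration 5: p=0, q=0
After iteration 6: p=-1, q=0
p <= -1 now holds, so the loop exits after 6 iterations.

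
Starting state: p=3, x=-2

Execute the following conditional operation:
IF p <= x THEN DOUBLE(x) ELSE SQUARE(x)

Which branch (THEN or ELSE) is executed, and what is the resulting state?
Branch: ELSE, Final state: p=3, x=4

Evaluating condition: p <= x
p = 3, x = -2
Condition is False, so ELSE branch executes
After SQUARE(x): p=3, x=4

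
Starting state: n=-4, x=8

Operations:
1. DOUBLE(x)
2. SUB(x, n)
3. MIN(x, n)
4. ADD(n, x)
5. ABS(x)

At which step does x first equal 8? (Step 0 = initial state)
Step 0

Tracing x:
Initial: x = 8 ← first occurrence
After step 1: x = 16
After step 2: x = 20
After step 3: x = -4
After step 4: x = -4
After step 5: x = 4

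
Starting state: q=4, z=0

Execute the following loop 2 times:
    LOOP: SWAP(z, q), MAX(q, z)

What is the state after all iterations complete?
q=4, z=4

Iteration trace:
Start: q=4, z=0
After iteration 1: q=4, z=4
After iteration 2: q=4, z=4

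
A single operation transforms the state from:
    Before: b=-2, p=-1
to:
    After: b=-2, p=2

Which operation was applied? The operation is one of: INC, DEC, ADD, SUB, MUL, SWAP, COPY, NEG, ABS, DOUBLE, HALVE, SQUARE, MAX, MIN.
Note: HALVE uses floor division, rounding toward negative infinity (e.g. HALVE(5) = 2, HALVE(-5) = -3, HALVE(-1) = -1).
MUL(p, b)

Analyzing the change:
Before: b=-2, p=-1
After: b=-2, p=2
Variable p changed from -1 to 2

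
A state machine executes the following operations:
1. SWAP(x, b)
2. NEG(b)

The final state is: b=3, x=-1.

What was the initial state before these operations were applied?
b=-1, x=-3

Working backwards:
Final state: b=3, x=-1
Before step 2 (NEG(b)): b=-3, x=-1
Before step 1 (SWAP(x, b)): b=-1, x=-3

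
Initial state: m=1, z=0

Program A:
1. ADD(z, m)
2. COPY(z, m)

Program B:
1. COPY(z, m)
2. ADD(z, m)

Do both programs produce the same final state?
No

Program A final state: m=1, z=1
Program B final state: m=1, z=2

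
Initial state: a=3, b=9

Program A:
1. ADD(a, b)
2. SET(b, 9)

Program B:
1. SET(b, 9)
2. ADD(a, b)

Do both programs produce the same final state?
Yes

Program A final state: a=12, b=9
Program B final state: a=12, b=9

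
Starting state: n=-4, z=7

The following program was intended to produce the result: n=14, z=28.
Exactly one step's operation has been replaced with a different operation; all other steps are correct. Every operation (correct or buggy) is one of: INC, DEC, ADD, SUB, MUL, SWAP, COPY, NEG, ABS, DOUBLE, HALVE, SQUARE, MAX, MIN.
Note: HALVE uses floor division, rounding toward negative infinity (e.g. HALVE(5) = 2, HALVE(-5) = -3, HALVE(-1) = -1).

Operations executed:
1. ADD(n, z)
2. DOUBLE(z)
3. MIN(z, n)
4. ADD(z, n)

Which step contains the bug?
Step 3

Trace with buggy code:
Initial: n=-4, z=7
After step 1: n=3, z=7
After step 2: n=3, z=14
After step 3: n=3, z=3
After step 4: n=3, z=6
Actual final n=3, z=6 ≠ expected n=14, z=28.
Step 3 is the only position where a single-operation replacement can produce the expected result.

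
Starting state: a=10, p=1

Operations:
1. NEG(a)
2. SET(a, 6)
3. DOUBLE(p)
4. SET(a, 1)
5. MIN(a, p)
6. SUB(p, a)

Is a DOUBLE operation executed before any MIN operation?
Yes

First DOUBLE: step 3
First MIN: step 5
Since 3 < 5, DOUBLE comes first.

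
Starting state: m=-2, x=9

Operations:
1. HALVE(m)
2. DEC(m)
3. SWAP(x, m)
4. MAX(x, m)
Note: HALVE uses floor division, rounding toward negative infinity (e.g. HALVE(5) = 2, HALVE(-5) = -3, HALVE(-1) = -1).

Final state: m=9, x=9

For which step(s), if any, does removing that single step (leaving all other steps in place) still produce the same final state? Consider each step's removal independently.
Step(s) 1, 2

Testing removal of each single step:
Without step 1: final = m=9, x=9 (same)
Without step 2: final = m=9, x=9 (same)
Without step 3: final = m=-2, x=9 (different)
Without step 4: final = m=9, x=-2 (different)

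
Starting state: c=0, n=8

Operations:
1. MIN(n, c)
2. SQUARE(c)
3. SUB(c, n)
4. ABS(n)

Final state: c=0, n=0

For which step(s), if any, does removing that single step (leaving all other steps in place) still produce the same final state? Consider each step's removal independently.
Step(s) 2, 3, 4

Testing removal of each single step:
Without step 1: final = c=-8, n=8 (different)
Without step 2: final = c=0, n=0 (same)
Without step 3: final = c=0, n=0 (same)
Without step 4: final = c=0, n=0 (same)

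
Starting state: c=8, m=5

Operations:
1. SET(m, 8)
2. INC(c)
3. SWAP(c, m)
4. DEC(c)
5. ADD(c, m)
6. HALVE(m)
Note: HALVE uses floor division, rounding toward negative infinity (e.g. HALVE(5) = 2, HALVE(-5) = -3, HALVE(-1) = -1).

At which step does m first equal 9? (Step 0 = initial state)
Step 3

Tracing m:
Initial: m = 5
After step 1: m = 8
After step 2: m = 8
After step 3: m = 9 ← first occurrence
After step 4: m = 9
After step 5: m = 9
After step 6: m = 4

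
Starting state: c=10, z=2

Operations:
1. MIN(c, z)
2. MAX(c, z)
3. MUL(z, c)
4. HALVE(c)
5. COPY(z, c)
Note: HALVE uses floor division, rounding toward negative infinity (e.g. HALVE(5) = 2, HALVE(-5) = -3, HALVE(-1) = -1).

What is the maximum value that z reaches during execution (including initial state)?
4

Values of z at each step:
Initial: z = 2
After step 1: z = 2
After step 2: z = 2
After step 3: z = 4 ← maximum
After step 4: z = 4
After step 5: z = 1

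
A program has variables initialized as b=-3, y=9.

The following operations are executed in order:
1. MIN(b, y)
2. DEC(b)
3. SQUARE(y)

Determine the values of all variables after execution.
{b: -4, y: 81}

Step-by-step execution:
Initial: b=-3, y=9
After step 1 (MIN(b, y)): b=-3, y=9
After step 2 (DEC(b)): b=-4, y=9
After step 3 (SQUARE(y)): b=-4, y=81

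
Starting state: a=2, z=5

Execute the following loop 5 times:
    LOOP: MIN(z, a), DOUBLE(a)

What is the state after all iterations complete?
a=64, z=2

Iteration trace:
Start: a=2, z=5
After iteration 1: a=4, z=2
After iteration 2: a=8, z=2
After iteration 3: a=16, z=2
After iteration 4: a=32, z=2
After iteration 5: a=64, z=2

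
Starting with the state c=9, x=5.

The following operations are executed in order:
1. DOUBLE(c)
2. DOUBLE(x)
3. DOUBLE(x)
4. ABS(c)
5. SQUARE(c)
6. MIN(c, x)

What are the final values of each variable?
{c: 20, x: 20}

Step-by-step execution:
Initial: c=9, x=5
After step 1 (DOUBLE(c)): c=18, x=5
After step 2 (DOUBLE(x)): c=18, x=10
After step 3 (DOUBLE(x)): c=18, x=20
After step 4 (ABS(c)): c=18, x=20
After step 5 (SQUARE(c)): c=324, x=20
After step 6 (MIN(c, x)): c=20, x=20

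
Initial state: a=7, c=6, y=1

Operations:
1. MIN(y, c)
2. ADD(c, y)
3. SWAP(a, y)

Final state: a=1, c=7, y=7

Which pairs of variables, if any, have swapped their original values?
(a, y)

Comparing initial and final values:
a: 7 → 1
c: 6 → 7
y: 1 → 7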